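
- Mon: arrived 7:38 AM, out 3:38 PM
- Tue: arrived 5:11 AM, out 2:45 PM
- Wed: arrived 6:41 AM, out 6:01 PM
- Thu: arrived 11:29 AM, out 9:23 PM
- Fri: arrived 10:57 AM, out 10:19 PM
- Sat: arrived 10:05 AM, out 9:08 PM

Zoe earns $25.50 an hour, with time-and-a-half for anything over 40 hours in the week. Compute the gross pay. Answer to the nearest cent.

$1831.54

Mon: 7:38 AM–3:38 PM = 8 h 0 min
Tue: 5:11 AM–2:45 PM = 9 h 34 min
Wed: 6:41 AM–6:01 PM = 11 h 20 min
Thu: 11:29 AM–9:23 PM = 9 h 54 min
Fri: 10:57 AM–10:19 PM = 11 h 22 min
Sat: 10:05 AM–9:08 PM = 11 h 3 min
Total worked: 61 h 13 min = 3673 min.
Regular 40 h 0 min = 2400 min at $25.50/h; overtime 21 h 13 min = 1273 min at $38.25/h.
Pay = (2400 × $25.50 + 1273 × $38.25) ÷ 60 = $1831.54.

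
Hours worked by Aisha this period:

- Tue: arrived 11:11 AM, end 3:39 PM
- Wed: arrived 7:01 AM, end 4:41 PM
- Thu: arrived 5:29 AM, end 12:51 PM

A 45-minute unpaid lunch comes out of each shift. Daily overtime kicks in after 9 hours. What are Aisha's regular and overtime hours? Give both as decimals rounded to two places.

Regular 19.25 hours, overtime 0.00 hours

Tue: 11:11 AM–3:39 PM = 4 h 28 min; less 45 min break → 3 h 43 min
Wed: 7:01 AM–4:41 PM = 9 h 40 min; less 45 min break → 8 h 55 min
Thu: 5:29 AM–12:51 PM = 7 h 22 min; less 45 min break → 6 h 37 min
Tue reg 3 h 43 min / OT 0 h 0 min; Wed reg 8 h 55 min / OT 0 h 0 min; Thu reg 6 h 37 min / OT 0 h 0 min.
Totals: regular 19 h 15 min, overtime 0 h 0 min.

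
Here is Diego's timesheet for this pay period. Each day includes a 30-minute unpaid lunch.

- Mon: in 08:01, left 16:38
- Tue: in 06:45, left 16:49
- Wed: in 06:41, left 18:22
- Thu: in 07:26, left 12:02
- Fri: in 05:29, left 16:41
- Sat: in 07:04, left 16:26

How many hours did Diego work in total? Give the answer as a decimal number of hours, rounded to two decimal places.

Mon: 08:01–16:38 = 8 h 37 min; less 30 min break → 8 h 7 min
Tue: 06:45–16:49 = 10 h 4 min; less 30 min break → 9 h 34 min
Wed: 06:41–18:22 = 11 h 41 min; less 30 min break → 11 h 11 min
Thu: 07:26–12:02 = 4 h 36 min; less 30 min break → 4 h 6 min
Fri: 05:29–16:41 = 11 h 12 min; less 30 min break → 10 h 42 min
Sat: 07:04–16:26 = 9 h 22 min; less 30 min break → 8 h 52 min
Total: 8 h 7 min + 9 h 34 min + 11 h 11 min + 4 h 6 min + 10 h 42 min + 8 h 52 min = 52 h 32 min.

52.53 hours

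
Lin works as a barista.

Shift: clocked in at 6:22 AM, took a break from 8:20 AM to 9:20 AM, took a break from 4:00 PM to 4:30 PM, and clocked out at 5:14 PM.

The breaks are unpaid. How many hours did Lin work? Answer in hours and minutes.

9 h 22 min

Shift: 6:22 AM–5:14 PM = 10 h 52 min; less 90 min break → 9 h 22 min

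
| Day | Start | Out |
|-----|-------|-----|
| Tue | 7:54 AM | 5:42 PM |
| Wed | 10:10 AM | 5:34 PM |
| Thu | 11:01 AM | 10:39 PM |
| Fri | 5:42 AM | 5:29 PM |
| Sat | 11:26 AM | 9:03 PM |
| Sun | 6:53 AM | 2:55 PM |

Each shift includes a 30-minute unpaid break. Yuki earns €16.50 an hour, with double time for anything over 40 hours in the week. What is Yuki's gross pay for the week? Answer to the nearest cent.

Tue: 7:54 AM–5:42 PM = 9 h 48 min; less 30 min break → 9 h 18 min
Wed: 10:10 AM–5:34 PM = 7 h 24 min; less 30 min break → 6 h 54 min
Thu: 11:01 AM–10:39 PM = 11 h 38 min; less 30 min break → 11 h 8 min
Fri: 5:42 AM–5:29 PM = 11 h 47 min; less 30 min break → 11 h 17 min
Sat: 11:26 AM–9:03 PM = 9 h 37 min; less 30 min break → 9 h 7 min
Sun: 6:53 AM–2:55 PM = 8 h 2 min; less 30 min break → 7 h 32 min
Total worked: 55 h 16 min = 3316 min.
Regular 40 h 0 min = 2400 min at €16.50/h; overtime 15 h 16 min = 916 min at €33.00/h.
Pay = (2400 × €16.50 + 916 × €33.00) ÷ 60 = €1163.80.

€1163.80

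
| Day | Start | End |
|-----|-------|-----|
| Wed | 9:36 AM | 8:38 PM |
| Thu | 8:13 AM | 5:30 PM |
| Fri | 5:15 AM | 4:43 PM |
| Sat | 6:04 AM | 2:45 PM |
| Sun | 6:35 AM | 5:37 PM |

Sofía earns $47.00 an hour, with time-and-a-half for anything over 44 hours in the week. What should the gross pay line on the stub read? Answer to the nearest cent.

Wed: 9:36 AM–8:38 PM = 11 h 2 min
Thu: 8:13 AM–5:30 PM = 9 h 17 min
Fri: 5:15 AM–4:43 PM = 11 h 28 min
Sat: 6:04 AM–2:45 PM = 8 h 41 min
Sun: 6:35 AM–5:37 PM = 11 h 2 min
Total worked: 51 h 30 min = 3090 min.
Regular 44 h 0 min = 2640 min at $47.00/h; overtime 7 h 30 min = 450 min at $70.50/h.
Pay = (2640 × $47.00 + 450 × $70.50) ÷ 60 = $2596.75.

$2596.75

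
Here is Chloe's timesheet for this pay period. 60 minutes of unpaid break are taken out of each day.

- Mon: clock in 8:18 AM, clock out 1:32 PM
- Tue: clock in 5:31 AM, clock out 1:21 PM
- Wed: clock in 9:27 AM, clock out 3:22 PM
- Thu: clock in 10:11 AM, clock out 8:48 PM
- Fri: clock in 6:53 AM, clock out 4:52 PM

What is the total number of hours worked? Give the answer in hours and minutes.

34 h 35 min

Mon: 8:18 AM–1:32 PM = 5 h 14 min; less 60 min break → 4 h 14 min
Tue: 5:31 AM–1:21 PM = 7 h 50 min; less 60 min break → 6 h 50 min
Wed: 9:27 AM–3:22 PM = 5 h 55 min; less 60 min break → 4 h 55 min
Thu: 10:11 AM–8:48 PM = 10 h 37 min; less 60 min break → 9 h 37 min
Fri: 6:53 AM–4:52 PM = 9 h 59 min; less 60 min break → 8 h 59 min
Total: 4 h 14 min + 6 h 50 min + 4 h 55 min + 9 h 37 min + 8 h 59 min = 34 h 35 min.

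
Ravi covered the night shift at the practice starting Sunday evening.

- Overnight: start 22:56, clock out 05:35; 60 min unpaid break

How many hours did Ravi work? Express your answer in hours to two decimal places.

Overnight: 22:56 → midnight = 1 h 4 min; midnight → 05:35 = 5 h 35 min; span 6 h 39 min; less 60 min break → 5 h 39 min

5.65 hours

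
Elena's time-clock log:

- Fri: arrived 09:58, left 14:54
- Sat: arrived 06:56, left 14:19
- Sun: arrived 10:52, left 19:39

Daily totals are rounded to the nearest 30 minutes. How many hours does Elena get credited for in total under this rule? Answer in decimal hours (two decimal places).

21.50 hours

Fri: 09:58–14:54 = 4 h 56 min → rounds to 5 h 0 min
Sat: 06:56–14:19 = 7 h 23 min → rounds to 7 h 30 min
Sun: 10:52–19:39 = 8 h 47 min → rounds to 9 h 0 min
Total credited: 21 h 30 min.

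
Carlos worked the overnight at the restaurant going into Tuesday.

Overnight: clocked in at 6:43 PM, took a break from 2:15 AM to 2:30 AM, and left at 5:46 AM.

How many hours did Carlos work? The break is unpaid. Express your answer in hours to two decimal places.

Overnight: 6:43 PM → midnight = 5 h 17 min; midnight → 5:46 AM = 5 h 46 min; span 11 h 3 min; less 15 min break → 10 h 48 min

10.80 hours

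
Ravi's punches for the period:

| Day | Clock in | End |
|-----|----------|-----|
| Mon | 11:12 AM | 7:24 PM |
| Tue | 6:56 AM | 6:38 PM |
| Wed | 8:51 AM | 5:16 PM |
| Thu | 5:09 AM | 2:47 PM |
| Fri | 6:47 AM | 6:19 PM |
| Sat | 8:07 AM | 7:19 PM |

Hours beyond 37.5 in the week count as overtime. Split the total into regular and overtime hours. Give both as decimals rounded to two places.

Mon: 11:12 AM–7:24 PM = 8 h 12 min
Tue: 6:56 AM–6:38 PM = 11 h 42 min
Wed: 8:51 AM–5:16 PM = 8 h 25 min
Thu: 5:09 AM–2:47 PM = 9 h 38 min
Fri: 6:47 AM–6:19 PM = 11 h 32 min
Sat: 8:07 AM–7:19 PM = 11 h 12 min
Total worked: 60 h 41 min = 60.68 h.
Threshold 37.5 h → overtime 23 h 11 min, regular 37 h 30 min.

Regular 37.50 hours, overtime 23.18 hours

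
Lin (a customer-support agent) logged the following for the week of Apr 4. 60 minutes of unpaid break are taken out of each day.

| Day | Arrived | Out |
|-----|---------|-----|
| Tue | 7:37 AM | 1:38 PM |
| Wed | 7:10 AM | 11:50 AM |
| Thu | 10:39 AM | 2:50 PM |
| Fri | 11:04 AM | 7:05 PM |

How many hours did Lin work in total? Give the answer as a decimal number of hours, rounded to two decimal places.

18.88 hours

Tue: 7:37 AM–1:38 PM = 6 h 1 min; less 60 min break → 5 h 1 min
Wed: 7:10 AM–11:50 AM = 4 h 40 min; less 60 min break → 3 h 40 min
Thu: 10:39 AM–2:50 PM = 4 h 11 min; less 60 min break → 3 h 11 min
Fri: 11:04 AM–7:05 PM = 8 h 1 min; less 60 min break → 7 h 1 min
Total: 5 h 1 min + 3 h 40 min + 3 h 11 min + 7 h 1 min = 18 h 53 min.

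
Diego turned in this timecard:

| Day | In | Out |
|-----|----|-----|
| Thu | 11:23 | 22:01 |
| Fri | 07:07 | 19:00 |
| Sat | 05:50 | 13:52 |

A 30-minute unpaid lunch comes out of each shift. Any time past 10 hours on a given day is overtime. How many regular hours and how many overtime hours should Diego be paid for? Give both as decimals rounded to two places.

Thu: 11:23–22:01 = 10 h 38 min; less 30 min break → 10 h 8 min
Fri: 07:07–19:00 = 11 h 53 min; less 30 min break → 11 h 23 min
Sat: 05:50–13:52 = 8 h 2 min; less 30 min break → 7 h 32 min
Thu reg 10 h 0 min / OT 0 h 8 min; Fri reg 10 h 0 min / OT 1 h 23 min; Sat reg 7 h 32 min / OT 0 h 0 min.
Totals: regular 27 h 32 min, overtime 1 h 31 min.

Regular 27.53 hours, overtime 1.52 hours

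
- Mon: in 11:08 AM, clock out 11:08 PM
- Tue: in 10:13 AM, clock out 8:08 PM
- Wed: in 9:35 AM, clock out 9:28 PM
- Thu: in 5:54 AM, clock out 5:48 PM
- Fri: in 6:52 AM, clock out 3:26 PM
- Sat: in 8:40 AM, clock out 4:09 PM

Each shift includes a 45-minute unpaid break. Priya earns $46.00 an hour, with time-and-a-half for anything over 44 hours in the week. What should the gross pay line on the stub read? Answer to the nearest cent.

$2938.25

Mon: 11:08 AM–11:08 PM = 12 h 0 min; less 45 min break → 11 h 15 min
Tue: 10:13 AM–8:08 PM = 9 h 55 min; less 45 min break → 9 h 10 min
Wed: 9:35 AM–9:28 PM = 11 h 53 min; less 45 min break → 11 h 8 min
Thu: 5:54 AM–5:48 PM = 11 h 54 min; less 45 min break → 11 h 9 min
Fri: 6:52 AM–3:26 PM = 8 h 34 min; less 45 min break → 7 h 49 min
Sat: 8:40 AM–4:09 PM = 7 h 29 min; less 45 min break → 6 h 44 min
Total worked: 57 h 15 min = 3435 min.
Regular 44 h 0 min = 2640 min at $46.00/h; overtime 13 h 15 min = 795 min at $69.00/h.
Pay = (2640 × $46.00 + 795 × $69.00) ÷ 60 = $2938.25.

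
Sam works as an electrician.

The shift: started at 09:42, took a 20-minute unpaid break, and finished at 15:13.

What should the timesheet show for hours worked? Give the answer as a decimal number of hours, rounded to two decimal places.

The shift: 09:42–15:13 = 5 h 31 min; less 20 min break → 5 h 11 min

5.18 hours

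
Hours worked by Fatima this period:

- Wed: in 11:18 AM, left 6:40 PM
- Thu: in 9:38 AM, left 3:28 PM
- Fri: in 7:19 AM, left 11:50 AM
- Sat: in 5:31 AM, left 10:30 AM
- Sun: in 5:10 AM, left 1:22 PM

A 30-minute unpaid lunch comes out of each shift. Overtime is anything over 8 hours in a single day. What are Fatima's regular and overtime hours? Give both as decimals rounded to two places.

Wed: 11:18 AM–6:40 PM = 7 h 22 min; less 30 min break → 6 h 52 min
Thu: 9:38 AM–3:28 PM = 5 h 50 min; less 30 min break → 5 h 20 min
Fri: 7:19 AM–11:50 AM = 4 h 31 min; less 30 min break → 4 h 1 min
Sat: 5:31 AM–10:30 AM = 4 h 59 min; less 30 min break → 4 h 29 min
Sun: 5:10 AM–1:22 PM = 8 h 12 min; less 30 min break → 7 h 42 min
Wed reg 6 h 52 min / OT 0 h 0 min; Thu reg 5 h 20 min / OT 0 h 0 min; Fri reg 4 h 1 min / OT 0 h 0 min; Sat reg 4 h 29 min / OT 0 h 0 min; Sun reg 7 h 42 min / OT 0 h 0 min.
Totals: regular 28 h 24 min, overtime 0 h 0 min.

Regular 28.40 hours, overtime 0.00 hours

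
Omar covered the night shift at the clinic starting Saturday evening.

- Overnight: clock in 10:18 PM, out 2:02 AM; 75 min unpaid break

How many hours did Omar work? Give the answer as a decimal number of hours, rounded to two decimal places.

Overnight: 10:18 PM → midnight = 1 h 42 min; midnight → 2:02 AM = 2 h 2 min; span 3 h 44 min; less 75 min break → 2 h 29 min

2.48 hours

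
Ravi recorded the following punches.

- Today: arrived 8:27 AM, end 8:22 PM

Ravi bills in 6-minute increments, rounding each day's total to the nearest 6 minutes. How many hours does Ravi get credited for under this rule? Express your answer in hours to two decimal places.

Today: 8:27 AM–8:22 PM = 11 h 55 min → rounds to 11 h 54 min

11.90 hours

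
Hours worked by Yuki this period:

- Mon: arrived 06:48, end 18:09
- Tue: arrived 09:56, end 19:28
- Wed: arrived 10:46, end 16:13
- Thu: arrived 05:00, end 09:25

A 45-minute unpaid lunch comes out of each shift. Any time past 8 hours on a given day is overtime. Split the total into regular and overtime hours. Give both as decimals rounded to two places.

Regular 24.37 hours, overtime 3.38 hours

Mon: 06:48–18:09 = 11 h 21 min; less 45 min break → 10 h 36 min
Tue: 09:56–19:28 = 9 h 32 min; less 45 min break → 8 h 47 min
Wed: 10:46–16:13 = 5 h 27 min; less 45 min break → 4 h 42 min
Thu: 05:00–09:25 = 4 h 25 min; less 45 min break → 3 h 40 min
Mon reg 8 h 0 min / OT 2 h 36 min; Tue reg 8 h 0 min / OT 0 h 47 min; Wed reg 4 h 42 min / OT 0 h 0 min; Thu reg 3 h 40 min / OT 0 h 0 min.
Totals: regular 24 h 22 min, overtime 3 h 23 min.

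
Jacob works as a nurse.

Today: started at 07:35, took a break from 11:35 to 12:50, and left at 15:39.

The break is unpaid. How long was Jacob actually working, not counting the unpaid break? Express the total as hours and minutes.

6 h 49 min

Today: 07:35–15:39 = 8 h 4 min; less 75 min break → 6 h 49 min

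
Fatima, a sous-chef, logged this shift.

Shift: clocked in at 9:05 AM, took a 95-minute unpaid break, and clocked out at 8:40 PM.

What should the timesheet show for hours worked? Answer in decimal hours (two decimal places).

Shift: 9:05 AM–8:40 PM = 11 h 35 min; less 95 min break → 10 h 0 min

10.00 hours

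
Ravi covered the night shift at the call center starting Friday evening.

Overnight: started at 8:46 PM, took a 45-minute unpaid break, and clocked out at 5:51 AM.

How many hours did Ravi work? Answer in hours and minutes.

8 h 20 min

Overnight: 8:46 PM → midnight = 3 h 14 min; midnight → 5:51 AM = 5 h 51 min; span 9 h 5 min; less 45 min break → 8 h 20 min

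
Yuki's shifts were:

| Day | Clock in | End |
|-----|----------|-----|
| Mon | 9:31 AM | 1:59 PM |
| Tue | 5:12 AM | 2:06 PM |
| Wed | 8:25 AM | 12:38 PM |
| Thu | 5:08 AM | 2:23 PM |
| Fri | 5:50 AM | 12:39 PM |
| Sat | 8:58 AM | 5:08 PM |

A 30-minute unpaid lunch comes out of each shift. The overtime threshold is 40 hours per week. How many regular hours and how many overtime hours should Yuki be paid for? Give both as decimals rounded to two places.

Regular 38.82 hours, overtime 0.00 hours

Mon: 9:31 AM–1:59 PM = 4 h 28 min; less 30 min break → 3 h 58 min
Tue: 5:12 AM–2:06 PM = 8 h 54 min; less 30 min break → 8 h 24 min
Wed: 8:25 AM–12:38 PM = 4 h 13 min; less 30 min break → 3 h 43 min
Thu: 5:08 AM–2:23 PM = 9 h 15 min; less 30 min break → 8 h 45 min
Fri: 5:50 AM–12:39 PM = 6 h 49 min; less 30 min break → 6 h 19 min
Sat: 8:58 AM–5:08 PM = 8 h 10 min; less 30 min break → 7 h 40 min
Total worked: 38 h 49 min = 38.82 h.
Threshold 40 h → overtime 0 h 0 min, regular 38 h 49 min.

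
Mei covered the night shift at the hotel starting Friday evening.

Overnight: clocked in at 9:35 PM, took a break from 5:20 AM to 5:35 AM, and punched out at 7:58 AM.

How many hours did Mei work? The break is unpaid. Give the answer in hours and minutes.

Overnight: 9:35 PM → midnight = 2 h 25 min; midnight → 7:58 AM = 7 h 58 min; span 10 h 23 min; less 15 min break → 10 h 8 min

10 h 8 min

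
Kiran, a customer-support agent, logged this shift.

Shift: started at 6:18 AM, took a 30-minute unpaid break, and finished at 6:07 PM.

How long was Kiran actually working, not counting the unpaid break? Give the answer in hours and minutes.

Shift: 6:18 AM–6:07 PM = 11 h 49 min; less 30 min break → 11 h 19 min

11 h 19 min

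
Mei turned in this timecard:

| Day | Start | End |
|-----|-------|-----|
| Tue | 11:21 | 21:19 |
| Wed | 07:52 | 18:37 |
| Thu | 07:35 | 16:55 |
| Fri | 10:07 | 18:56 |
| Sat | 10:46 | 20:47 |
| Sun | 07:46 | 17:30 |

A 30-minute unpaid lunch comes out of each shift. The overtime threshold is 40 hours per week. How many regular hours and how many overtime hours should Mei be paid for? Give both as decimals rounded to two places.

Regular 40.00 hours, overtime 15.62 hours

Tue: 11:21–21:19 = 9 h 58 min; less 30 min break → 9 h 28 min
Wed: 07:52–18:37 = 10 h 45 min; less 30 min break → 10 h 15 min
Thu: 07:35–16:55 = 9 h 20 min; less 30 min break → 8 h 50 min
Fri: 10:07–18:56 = 8 h 49 min; less 30 min break → 8 h 19 min
Sat: 10:46–20:47 = 10 h 1 min; less 30 min break → 9 h 31 min
Sun: 07:46–17:30 = 9 h 44 min; less 30 min break → 9 h 14 min
Total worked: 55 h 37 min = 55.62 h.
Threshold 40 h → overtime 15 h 37 min, regular 40 h 0 min.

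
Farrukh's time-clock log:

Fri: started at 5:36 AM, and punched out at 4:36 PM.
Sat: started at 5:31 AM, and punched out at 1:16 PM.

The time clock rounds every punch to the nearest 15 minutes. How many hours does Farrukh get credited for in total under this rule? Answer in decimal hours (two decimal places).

18.75 hours

Fri: in 5:36 AM→5:30 AM, out 4:36 PM→4:30 PM; 11 h 0 min
Sat: in 5:31 AM→5:30 AM, out 1:16 PM→1:15 PM; 7 h 45 min
Total credited: 18 h 45 min.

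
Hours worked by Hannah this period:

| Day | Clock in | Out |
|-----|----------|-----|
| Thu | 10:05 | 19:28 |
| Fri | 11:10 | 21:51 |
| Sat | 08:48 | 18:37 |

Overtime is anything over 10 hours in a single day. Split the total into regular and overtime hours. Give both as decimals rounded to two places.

Thu: 10:05–19:28 = 9 h 23 min
Fri: 11:10–21:51 = 10 h 41 min
Sat: 08:48–18:37 = 9 h 49 min
Thu reg 9 h 23 min / OT 0 h 0 min; Fri reg 10 h 0 min / OT 0 h 41 min; Sat reg 9 h 49 min / OT 0 h 0 min.
Totals: regular 29 h 12 min, overtime 0 h 41 min.

Regular 29.20 hours, overtime 0.68 hours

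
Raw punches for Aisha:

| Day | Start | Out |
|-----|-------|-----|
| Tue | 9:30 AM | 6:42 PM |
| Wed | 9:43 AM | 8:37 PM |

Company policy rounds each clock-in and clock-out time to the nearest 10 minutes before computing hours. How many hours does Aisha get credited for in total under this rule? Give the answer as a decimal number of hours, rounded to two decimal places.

20.17 hours

Tue: in 9:30 AM→9:30 AM, out 6:42 PM→6:40 PM; 9 h 10 min
Wed: in 9:43 AM→9:40 AM, out 8:37 PM→8:40 PM; 11 h 0 min
Total credited: 20 h 10 min.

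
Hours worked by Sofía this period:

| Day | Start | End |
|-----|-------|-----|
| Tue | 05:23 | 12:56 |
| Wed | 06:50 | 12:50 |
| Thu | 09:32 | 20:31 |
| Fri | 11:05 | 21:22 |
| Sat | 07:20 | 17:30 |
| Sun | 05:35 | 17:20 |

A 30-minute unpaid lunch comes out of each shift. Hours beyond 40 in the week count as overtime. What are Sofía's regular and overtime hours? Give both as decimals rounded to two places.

Regular 40.00 hours, overtime 13.73 hours

Tue: 05:23–12:56 = 7 h 33 min; less 30 min break → 7 h 3 min
Wed: 06:50–12:50 = 6 h 0 min; less 30 min break → 5 h 30 min
Thu: 09:32–20:31 = 10 h 59 min; less 30 min break → 10 h 29 min
Fri: 11:05–21:22 = 10 h 17 min; less 30 min break → 9 h 47 min
Sat: 07:20–17:30 = 10 h 10 min; less 30 min break → 9 h 40 min
Sun: 05:35–17:20 = 11 h 45 min; less 30 min break → 11 h 15 min
Total worked: 53 h 44 min = 53.73 h.
Threshold 40 h → overtime 13 h 44 min, regular 40 h 0 min.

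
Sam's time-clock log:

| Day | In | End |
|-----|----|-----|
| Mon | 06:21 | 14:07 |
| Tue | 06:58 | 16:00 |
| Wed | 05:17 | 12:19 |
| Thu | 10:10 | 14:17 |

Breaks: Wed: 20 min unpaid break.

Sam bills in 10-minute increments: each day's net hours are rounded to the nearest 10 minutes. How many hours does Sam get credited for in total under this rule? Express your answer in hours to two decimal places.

27.67 hours

Mon: 06:21–14:07 = 7 h 46 min → rounds to 7 h 50 min
Tue: 06:58–16:00 = 9 h 2 min → rounds to 9 h 0 min
Wed: 05:17–12:19 = 7 h 2 min − 20 min = 6 h 42 min → rounds to 6 h 40 min
Thu: 10:10–14:17 = 4 h 7 min → rounds to 4 h 10 min
Total credited: 27 h 40 min.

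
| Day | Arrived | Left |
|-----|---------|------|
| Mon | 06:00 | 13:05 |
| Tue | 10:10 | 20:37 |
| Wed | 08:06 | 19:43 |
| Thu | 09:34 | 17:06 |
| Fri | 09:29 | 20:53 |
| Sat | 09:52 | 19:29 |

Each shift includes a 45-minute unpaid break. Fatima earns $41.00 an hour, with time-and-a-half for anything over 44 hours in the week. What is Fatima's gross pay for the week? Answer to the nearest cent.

$2369.80

Mon: 06:00–13:05 = 7 h 5 min; less 45 min break → 6 h 20 min
Tue: 10:10–20:37 = 10 h 27 min; less 45 min break → 9 h 42 min
Wed: 08:06–19:43 = 11 h 37 min; less 45 min break → 10 h 52 min
Thu: 09:34–17:06 = 7 h 32 min; less 45 min break → 6 h 47 min
Fri: 09:29–20:53 = 11 h 24 min; less 45 min break → 10 h 39 min
Sat: 09:52–19:29 = 9 h 37 min; less 45 min break → 8 h 52 min
Total worked: 53 h 12 min = 3192 min.
Regular 44 h 0 min = 2640 min at $41.00/h; overtime 9 h 12 min = 552 min at $61.50/h.
Pay = (2640 × $41.00 + 552 × $61.50) ÷ 60 = $2369.80.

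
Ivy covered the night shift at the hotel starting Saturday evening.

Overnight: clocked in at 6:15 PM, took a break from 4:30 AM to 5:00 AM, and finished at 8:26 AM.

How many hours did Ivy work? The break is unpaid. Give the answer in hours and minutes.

Overnight: 6:15 PM → midnight = 5 h 45 min; midnight → 8:26 AM = 8 h 26 min; span 14 h 11 min; less 30 min break → 13 h 41 min

13 h 41 min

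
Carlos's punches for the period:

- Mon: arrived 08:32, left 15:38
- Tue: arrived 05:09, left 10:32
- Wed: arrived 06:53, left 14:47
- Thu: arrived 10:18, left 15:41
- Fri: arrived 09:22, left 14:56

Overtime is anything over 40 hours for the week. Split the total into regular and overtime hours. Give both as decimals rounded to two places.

Regular 31.33 hours, overtime 0.00 hours

Mon: 08:32–15:38 = 7 h 6 min
Tue: 05:09–10:32 = 5 h 23 min
Wed: 06:53–14:47 = 7 h 54 min
Thu: 10:18–15:41 = 5 h 23 min
Fri: 09:22–14:56 = 5 h 34 min
Total worked: 31 h 20 min = 31.33 h.
Threshold 40 h → overtime 0 h 0 min, regular 31 h 20 min.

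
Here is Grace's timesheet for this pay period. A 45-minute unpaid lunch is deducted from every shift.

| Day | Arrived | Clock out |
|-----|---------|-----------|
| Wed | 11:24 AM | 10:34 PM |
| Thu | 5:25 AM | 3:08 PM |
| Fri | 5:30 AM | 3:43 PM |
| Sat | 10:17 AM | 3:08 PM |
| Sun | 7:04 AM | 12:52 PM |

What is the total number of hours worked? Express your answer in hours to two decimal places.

Wed: 11:24 AM–10:34 PM = 11 h 10 min; less 45 min break → 10 h 25 min
Thu: 5:25 AM–3:08 PM = 9 h 43 min; less 45 min break → 8 h 58 min
Fri: 5:30 AM–3:43 PM = 10 h 13 min; less 45 min break → 9 h 28 min
Sat: 10:17 AM–3:08 PM = 4 h 51 min; less 45 min break → 4 h 6 min
Sun: 7:04 AM–12:52 PM = 5 h 48 min; less 45 min break → 5 h 3 min
Total: 10 h 25 min + 8 h 58 min + 9 h 28 min + 4 h 6 min + 5 h 3 min = 38 h 0 min.

38.00 hours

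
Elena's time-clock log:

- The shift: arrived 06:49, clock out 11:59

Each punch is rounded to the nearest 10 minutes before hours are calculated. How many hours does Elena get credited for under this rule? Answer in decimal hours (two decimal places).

The shift: in 06:49→06:50, out 11:59→12:00; 5 h 10 min

5.17 hours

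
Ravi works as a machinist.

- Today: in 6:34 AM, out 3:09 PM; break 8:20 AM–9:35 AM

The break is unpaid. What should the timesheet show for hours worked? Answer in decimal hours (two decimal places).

Today: 6:34 AM–3:09 PM = 8 h 35 min; less 75 min break → 7 h 20 min

7.33 hours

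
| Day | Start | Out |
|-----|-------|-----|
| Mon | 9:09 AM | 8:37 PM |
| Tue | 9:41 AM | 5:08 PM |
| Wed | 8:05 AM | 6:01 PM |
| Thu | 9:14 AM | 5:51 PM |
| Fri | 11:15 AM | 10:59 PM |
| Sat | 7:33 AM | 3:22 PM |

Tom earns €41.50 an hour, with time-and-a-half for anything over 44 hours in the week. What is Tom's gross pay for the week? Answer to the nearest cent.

€2636.29

Mon: 9:09 AM–8:37 PM = 11 h 28 min
Tue: 9:41 AM–5:08 PM = 7 h 27 min
Wed: 8:05 AM–6:01 PM = 9 h 56 min
Thu: 9:14 AM–5:51 PM = 8 h 37 min
Fri: 11:15 AM–10:59 PM = 11 h 44 min
Sat: 7:33 AM–3:22 PM = 7 h 49 min
Total worked: 57 h 1 min = 3421 min.
Regular 44 h 0 min = 2640 min at €41.50/h; overtime 13 h 1 min = 781 min at €62.25/h.
Pay = (2640 × €41.50 + 781 × €62.25) ÷ 60 = €2636.29.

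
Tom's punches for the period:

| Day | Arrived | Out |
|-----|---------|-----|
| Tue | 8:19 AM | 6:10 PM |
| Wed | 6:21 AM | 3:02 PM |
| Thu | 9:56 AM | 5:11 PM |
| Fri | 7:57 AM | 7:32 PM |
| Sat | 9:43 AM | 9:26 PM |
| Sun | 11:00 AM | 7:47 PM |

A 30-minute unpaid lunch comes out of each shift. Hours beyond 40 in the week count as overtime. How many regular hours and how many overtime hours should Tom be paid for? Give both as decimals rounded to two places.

Regular 40.00 hours, overtime 14.87 hours

Tue: 8:19 AM–6:10 PM = 9 h 51 min; less 30 min break → 9 h 21 min
Wed: 6:21 AM–3:02 PM = 8 h 41 min; less 30 min break → 8 h 11 min
Thu: 9:56 AM–5:11 PM = 7 h 15 min; less 30 min break → 6 h 45 min
Fri: 7:57 AM–7:32 PM = 11 h 35 min; less 30 min break → 11 h 5 min
Sat: 9:43 AM–9:26 PM = 11 h 43 min; less 30 min break → 11 h 13 min
Sun: 11:00 AM–7:47 PM = 8 h 47 min; less 30 min break → 8 h 17 min
Total worked: 54 h 52 min = 54.87 h.
Threshold 40 h → overtime 14 h 52 min, regular 40 h 0 min.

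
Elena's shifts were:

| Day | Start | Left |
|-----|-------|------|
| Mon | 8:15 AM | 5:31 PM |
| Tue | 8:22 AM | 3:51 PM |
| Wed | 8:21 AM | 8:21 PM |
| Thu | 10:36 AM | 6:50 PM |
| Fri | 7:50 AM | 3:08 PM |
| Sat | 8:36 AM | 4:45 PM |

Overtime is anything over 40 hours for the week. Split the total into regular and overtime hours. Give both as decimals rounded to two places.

Mon: 8:15 AM–5:31 PM = 9 h 16 min
Tue: 8:22 AM–3:51 PM = 7 h 29 min
Wed: 8:21 AM–8:21 PM = 12 h 0 min
Thu: 10:36 AM–6:50 PM = 8 h 14 min
Fri: 7:50 AM–3:08 PM = 7 h 18 min
Sat: 8:36 AM–4:45 PM = 8 h 9 min
Total worked: 52 h 26 min = 52.43 h.
Threshold 40 h → overtime 12 h 26 min, regular 40 h 0 min.

Regular 40.00 hours, overtime 12.43 hours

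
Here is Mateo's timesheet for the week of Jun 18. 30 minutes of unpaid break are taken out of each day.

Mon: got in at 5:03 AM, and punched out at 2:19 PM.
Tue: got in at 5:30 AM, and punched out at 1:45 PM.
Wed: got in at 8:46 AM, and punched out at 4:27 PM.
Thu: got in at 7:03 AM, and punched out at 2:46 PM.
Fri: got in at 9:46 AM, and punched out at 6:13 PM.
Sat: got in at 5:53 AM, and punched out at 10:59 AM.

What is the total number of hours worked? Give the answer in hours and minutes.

Mon: 5:03 AM–2:19 PM = 9 h 16 min; less 30 min break → 8 h 46 min
Tue: 5:30 AM–1:45 PM = 8 h 15 min; less 30 min break → 7 h 45 min
Wed: 8:46 AM–4:27 PM = 7 h 41 min; less 30 min break → 7 h 11 min
Thu: 7:03 AM–2:46 PM = 7 h 43 min; less 30 min break → 7 h 13 min
Fri: 9:46 AM–6:13 PM = 8 h 27 min; less 30 min break → 7 h 57 min
Sat: 5:53 AM–10:59 AM = 5 h 6 min; less 30 min break → 4 h 36 min
Total: 8 h 46 min + 7 h 45 min + 7 h 11 min + 7 h 13 min + 7 h 57 min + 4 h 36 min = 43 h 28 min.

43 h 28 min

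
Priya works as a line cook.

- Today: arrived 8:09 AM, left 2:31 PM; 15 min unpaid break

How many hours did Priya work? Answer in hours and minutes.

Today: 8:09 AM–2:31 PM = 6 h 22 min; less 15 min break → 6 h 7 min

6 h 7 min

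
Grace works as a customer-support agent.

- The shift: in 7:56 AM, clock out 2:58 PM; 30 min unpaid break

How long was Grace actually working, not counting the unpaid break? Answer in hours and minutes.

The shift: 7:56 AM–2:58 PM = 7 h 2 min; less 30 min break → 6 h 32 min

6 h 32 min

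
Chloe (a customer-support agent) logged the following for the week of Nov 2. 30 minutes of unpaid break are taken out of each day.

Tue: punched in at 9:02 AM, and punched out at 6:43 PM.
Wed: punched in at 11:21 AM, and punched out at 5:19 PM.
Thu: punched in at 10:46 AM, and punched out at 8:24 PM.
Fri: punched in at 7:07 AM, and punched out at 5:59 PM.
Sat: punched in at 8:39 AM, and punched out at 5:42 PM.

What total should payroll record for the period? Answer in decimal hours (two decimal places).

42.70 hours

Tue: 9:02 AM–6:43 PM = 9 h 41 min; less 30 min break → 9 h 11 min
Wed: 11:21 AM–5:19 PM = 5 h 58 min; less 30 min break → 5 h 28 min
Thu: 10:46 AM–8:24 PM = 9 h 38 min; less 30 min break → 9 h 8 min
Fri: 7:07 AM–5:59 PM = 10 h 52 min; less 30 min break → 10 h 22 min
Sat: 8:39 AM–5:42 PM = 9 h 3 min; less 30 min break → 8 h 33 min
Total: 9 h 11 min + 5 h 28 min + 9 h 8 min + 10 h 22 min + 8 h 33 min = 42 h 42 min.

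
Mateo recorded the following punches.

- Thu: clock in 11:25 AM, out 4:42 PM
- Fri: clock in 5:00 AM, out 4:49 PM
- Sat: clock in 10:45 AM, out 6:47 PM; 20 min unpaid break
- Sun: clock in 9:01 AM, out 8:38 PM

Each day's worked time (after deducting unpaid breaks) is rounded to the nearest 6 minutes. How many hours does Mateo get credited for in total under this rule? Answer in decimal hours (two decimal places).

Thu: 11:25 AM–4:42 PM = 5 h 17 min → rounds to 5 h 18 min
Fri: 5:00 AM–4:49 PM = 11 h 49 min → rounds to 11 h 48 min
Sat: 10:45 AM–6:47 PM = 8 h 2 min − 20 min = 7 h 42 min → rounds to 7 h 42 min
Sun: 9:01 AM–8:38 PM = 11 h 37 min → rounds to 11 h 36 min
Total credited: 36 h 24 min.

36.40 hours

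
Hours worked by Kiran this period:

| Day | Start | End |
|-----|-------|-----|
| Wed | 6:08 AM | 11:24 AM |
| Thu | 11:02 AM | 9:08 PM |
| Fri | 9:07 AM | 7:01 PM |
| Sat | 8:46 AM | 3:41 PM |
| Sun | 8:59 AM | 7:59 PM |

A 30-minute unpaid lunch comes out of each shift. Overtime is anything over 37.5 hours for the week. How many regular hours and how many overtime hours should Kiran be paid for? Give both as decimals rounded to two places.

Wed: 6:08 AM–11:24 AM = 5 h 16 min; less 30 min break → 4 h 46 min
Thu: 11:02 AM–9:08 PM = 10 h 6 min; less 30 min break → 9 h 36 min
Fri: 9:07 AM–7:01 PM = 9 h 54 min; less 30 min break → 9 h 24 min
Sat: 8:46 AM–3:41 PM = 6 h 55 min; less 30 min break → 6 h 25 min
Sun: 8:59 AM–7:59 PM = 11 h 0 min; less 30 min break → 10 h 30 min
Total worked: 40 h 41 min = 40.68 h.
Threshold 37.5 h → overtime 3 h 11 min, regular 37 h 30 min.

Regular 37.50 hours, overtime 3.18 hours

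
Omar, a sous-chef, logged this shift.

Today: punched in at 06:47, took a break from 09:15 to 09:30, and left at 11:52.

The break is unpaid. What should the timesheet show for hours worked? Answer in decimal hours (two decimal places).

Today: 06:47–11:52 = 5 h 5 min; less 15 min break → 4 h 50 min

4.83 hours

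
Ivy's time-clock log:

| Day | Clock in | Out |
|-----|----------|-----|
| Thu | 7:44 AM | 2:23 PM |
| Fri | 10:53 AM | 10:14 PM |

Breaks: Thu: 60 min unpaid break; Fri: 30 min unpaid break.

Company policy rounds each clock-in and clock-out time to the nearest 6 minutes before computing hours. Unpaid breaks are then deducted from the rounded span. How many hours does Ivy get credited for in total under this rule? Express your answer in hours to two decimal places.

16.50 hours

Thu: in 7:44 AM→7:42 AM, out 2:23 PM→2:24 PM; 6 h 42 min − 60 min = 5 h 42 min
Fri: in 10:53 AM→10:54 AM, out 10:14 PM→10:12 PM; 11 h 18 min − 30 min = 10 h 48 min
Total credited: 16 h 30 min.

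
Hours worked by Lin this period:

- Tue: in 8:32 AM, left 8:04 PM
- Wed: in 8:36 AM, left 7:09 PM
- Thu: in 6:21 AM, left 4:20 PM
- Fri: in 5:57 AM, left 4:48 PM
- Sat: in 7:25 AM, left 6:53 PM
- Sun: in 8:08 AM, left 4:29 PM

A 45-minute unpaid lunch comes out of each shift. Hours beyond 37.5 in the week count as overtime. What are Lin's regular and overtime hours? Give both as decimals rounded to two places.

Tue: 8:32 AM–8:04 PM = 11 h 32 min; less 45 min break → 10 h 47 min
Wed: 8:36 AM–7:09 PM = 10 h 33 min; less 45 min break → 9 h 48 min
Thu: 6:21 AM–4:20 PM = 9 h 59 min; less 45 min break → 9 h 14 min
Fri: 5:57 AM–4:48 PM = 10 h 51 min; less 45 min break → 10 h 6 min
Sat: 7:25 AM–6:53 PM = 11 h 28 min; less 45 min break → 10 h 43 min
Sun: 8:08 AM–4:29 PM = 8 h 21 min; less 45 min break → 7 h 36 min
Total worked: 58 h 14 min = 58.23 h.
Threshold 37.5 h → overtime 20 h 44 min, regular 37 h 30 min.

Regular 37.50 hours, overtime 20.73 hours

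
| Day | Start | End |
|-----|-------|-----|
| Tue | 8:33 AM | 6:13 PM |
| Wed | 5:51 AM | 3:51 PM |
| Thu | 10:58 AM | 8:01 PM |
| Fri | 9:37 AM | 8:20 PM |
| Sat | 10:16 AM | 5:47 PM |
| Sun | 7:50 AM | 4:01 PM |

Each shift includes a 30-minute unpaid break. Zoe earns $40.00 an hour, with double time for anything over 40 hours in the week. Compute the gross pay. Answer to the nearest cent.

Tue: 8:33 AM–6:13 PM = 9 h 40 min; less 30 min break → 9 h 10 min
Wed: 5:51 AM–3:51 PM = 10 h 0 min; less 30 min break → 9 h 30 min
Thu: 10:58 AM–8:01 PM = 9 h 3 min; less 30 min break → 8 h 33 min
Fri: 9:37 AM–8:20 PM = 10 h 43 min; less 30 min break → 10 h 13 min
Sat: 10:16 AM–5:47 PM = 7 h 31 min; less 30 min break → 7 h 1 min
Sun: 7:50 AM–4:01 PM = 8 h 11 min; less 30 min break → 7 h 41 min
Total worked: 52 h 8 min = 3128 min.
Regular 40 h 0 min = 2400 min at $40.00/h; overtime 12 h 8 min = 728 min at $80.00/h.
Pay = (2400 × $40.00 + 728 × $80.00) ÷ 60 = $2570.67.

$2570.67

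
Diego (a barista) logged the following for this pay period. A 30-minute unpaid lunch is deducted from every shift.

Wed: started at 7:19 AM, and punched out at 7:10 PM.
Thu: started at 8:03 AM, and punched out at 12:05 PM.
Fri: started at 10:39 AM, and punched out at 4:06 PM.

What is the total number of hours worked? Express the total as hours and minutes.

Wed: 7:19 AM–7:10 PM = 11 h 51 min; less 30 min break → 11 h 21 min
Thu: 8:03 AM–12:05 PM = 4 h 2 min; less 30 min break → 3 h 32 min
Fri: 10:39 AM–4:06 PM = 5 h 27 min; less 30 min break → 4 h 57 min
Total: 11 h 21 min + 3 h 32 min + 4 h 57 min = 19 h 50 min.

19 h 50 min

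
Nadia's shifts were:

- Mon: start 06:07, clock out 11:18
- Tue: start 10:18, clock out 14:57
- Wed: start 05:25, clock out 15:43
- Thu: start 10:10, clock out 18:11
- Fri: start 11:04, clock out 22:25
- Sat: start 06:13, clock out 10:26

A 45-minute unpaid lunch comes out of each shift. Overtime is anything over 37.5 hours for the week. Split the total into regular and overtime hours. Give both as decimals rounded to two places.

Mon: 06:07–11:18 = 5 h 11 min; less 45 min break → 4 h 26 min
Tue: 10:18–14:57 = 4 h 39 min; less 45 min break → 3 h 54 min
Wed: 05:25–15:43 = 10 h 18 min; less 45 min break → 9 h 33 min
Thu: 10:10–18:11 = 8 h 1 min; less 45 min break → 7 h 16 min
Fri: 11:04–22:25 = 11 h 21 min; less 45 min break → 10 h 36 min
Sat: 06:13–10:26 = 4 h 13 min; less 45 min break → 3 h 28 min
Total worked: 39 h 13 min = 39.22 h.
Threshold 37.5 h → overtime 1 h 43 min, regular 37 h 30 min.

Regular 37.50 hours, overtime 1.72 hours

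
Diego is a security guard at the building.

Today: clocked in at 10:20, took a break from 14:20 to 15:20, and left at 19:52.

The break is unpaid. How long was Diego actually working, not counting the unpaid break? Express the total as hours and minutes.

8 h 32 min

Today: 10:20–19:52 = 9 h 32 min; less 60 min break → 8 h 32 min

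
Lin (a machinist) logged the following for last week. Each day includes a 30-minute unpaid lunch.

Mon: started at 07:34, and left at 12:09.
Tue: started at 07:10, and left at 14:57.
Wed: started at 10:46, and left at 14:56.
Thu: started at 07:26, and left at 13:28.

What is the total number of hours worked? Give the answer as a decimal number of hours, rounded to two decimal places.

Mon: 07:34–12:09 = 4 h 35 min; less 30 min break → 4 h 5 min
Tue: 07:10–14:57 = 7 h 47 min; less 30 min break → 7 h 17 min
Wed: 10:46–14:56 = 4 h 10 min; less 30 min break → 3 h 40 min
Thu: 07:26–13:28 = 6 h 2 min; less 30 min break → 5 h 32 min
Total: 4 h 5 min + 7 h 17 min + 3 h 40 min + 5 h 32 min = 20 h 34 min.

20.57 hours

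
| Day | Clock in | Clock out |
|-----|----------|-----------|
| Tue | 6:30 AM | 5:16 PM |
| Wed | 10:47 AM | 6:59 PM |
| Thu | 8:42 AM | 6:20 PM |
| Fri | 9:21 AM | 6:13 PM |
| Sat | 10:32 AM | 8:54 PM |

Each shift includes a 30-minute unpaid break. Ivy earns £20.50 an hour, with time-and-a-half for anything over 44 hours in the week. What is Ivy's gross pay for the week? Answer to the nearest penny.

Tue: 6:30 AM–5:16 PM = 10 h 46 min; less 30 min break → 10 h 16 min
Wed: 10:47 AM–6:59 PM = 8 h 12 min; less 30 min break → 7 h 42 min
Thu: 8:42 AM–6:20 PM = 9 h 38 min; less 30 min break → 9 h 8 min
Fri: 9:21 AM–6:13 PM = 8 h 52 min; less 30 min break → 8 h 22 min
Sat: 10:32 AM–8:54 PM = 10 h 22 min; less 30 min break → 9 h 52 min
Total worked: 45 h 20 min = 2720 min.
Regular 44 h 0 min = 2640 min at £20.50/h; overtime 1 h 20 min = 80 min at £30.75/h.
Pay = (2640 × £20.50 + 80 × £30.75) ÷ 60 = £943.00.

£943.00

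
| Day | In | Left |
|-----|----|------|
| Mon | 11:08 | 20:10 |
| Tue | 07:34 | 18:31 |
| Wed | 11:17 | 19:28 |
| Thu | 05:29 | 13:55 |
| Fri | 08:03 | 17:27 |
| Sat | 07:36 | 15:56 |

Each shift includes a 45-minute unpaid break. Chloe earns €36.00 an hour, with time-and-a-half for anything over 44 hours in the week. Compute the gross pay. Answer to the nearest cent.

Mon: 11:08–20:10 = 9 h 2 min; less 45 min break → 8 h 17 min
Tue: 07:34–18:31 = 10 h 57 min; less 45 min break → 10 h 12 min
Wed: 11:17–19:28 = 8 h 11 min; less 45 min break → 7 h 26 min
Thu: 05:29–13:55 = 8 h 26 min; less 45 min break → 7 h 41 min
Fri: 08:03–17:27 = 9 h 24 min; less 45 min break → 8 h 39 min
Sat: 07:36–15:56 = 8 h 20 min; less 45 min break → 7 h 35 min
Total worked: 49 h 50 min = 2990 min.
Regular 44 h 0 min = 2640 min at €36.00/h; overtime 5 h 50 min = 350 min at €54.00/h.
Pay = (2640 × €36.00 + 350 × €54.00) ÷ 60 = €1899.00.

€1899.00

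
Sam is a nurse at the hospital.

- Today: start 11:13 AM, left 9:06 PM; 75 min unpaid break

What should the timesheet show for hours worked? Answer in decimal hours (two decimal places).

Today: 11:13 AM–9:06 PM = 9 h 53 min; less 75 min break → 8 h 38 min

8.63 hours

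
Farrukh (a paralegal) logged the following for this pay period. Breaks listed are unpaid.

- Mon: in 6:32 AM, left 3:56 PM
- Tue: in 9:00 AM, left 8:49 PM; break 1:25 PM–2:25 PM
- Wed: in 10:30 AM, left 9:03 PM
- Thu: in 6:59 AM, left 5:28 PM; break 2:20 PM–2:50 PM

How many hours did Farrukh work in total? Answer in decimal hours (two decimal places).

Mon: 6:32 AM–3:56 PM = 9 h 24 min
Tue: 9:00 AM–8:49 PM = 11 h 49 min; less 60 min break → 10 h 49 min
Wed: 10:30 AM–9:03 PM = 10 h 33 min
Thu: 6:59 AM–5:28 PM = 10 h 29 min; less 30 min break → 9 h 59 min
Total: 9 h 24 min + 10 h 49 min + 10 h 33 min + 9 h 59 min = 40 h 45 min.

40.75 hours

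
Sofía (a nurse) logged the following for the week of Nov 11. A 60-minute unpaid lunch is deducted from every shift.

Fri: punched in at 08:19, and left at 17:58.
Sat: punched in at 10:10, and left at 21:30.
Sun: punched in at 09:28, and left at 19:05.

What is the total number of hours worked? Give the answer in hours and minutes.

27 h 36 min

Fri: 08:19–17:58 = 9 h 39 min; less 60 min break → 8 h 39 min
Sat: 10:10–21:30 = 11 h 20 min; less 60 min break → 10 h 20 min
Sun: 09:28–19:05 = 9 h 37 min; less 60 min break → 8 h 37 min
Total: 8 h 39 min + 10 h 20 min + 8 h 37 min = 27 h 36 min.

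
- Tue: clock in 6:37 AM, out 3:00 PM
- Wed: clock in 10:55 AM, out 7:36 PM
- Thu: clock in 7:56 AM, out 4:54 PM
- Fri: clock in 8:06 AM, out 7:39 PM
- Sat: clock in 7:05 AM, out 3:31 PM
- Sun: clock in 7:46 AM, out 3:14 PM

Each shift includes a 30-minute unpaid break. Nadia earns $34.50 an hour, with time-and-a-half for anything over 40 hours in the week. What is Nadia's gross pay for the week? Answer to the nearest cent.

$1922.51

Tue: 6:37 AM–3:00 PM = 8 h 23 min; less 30 min break → 7 h 53 min
Wed: 10:55 AM–7:36 PM = 8 h 41 min; less 30 min break → 8 h 11 min
Thu: 7:56 AM–4:54 PM = 8 h 58 min; less 30 min break → 8 h 28 min
Fri: 8:06 AM–7:39 PM = 11 h 33 min; less 30 min break → 11 h 3 min
Sat: 7:05 AM–3:31 PM = 8 h 26 min; less 30 min break → 7 h 56 min
Sun: 7:46 AM–3:14 PM = 7 h 28 min; less 30 min break → 6 h 58 min
Total worked: 50 h 29 min = 3029 min.
Regular 40 h 0 min = 2400 min at $34.50/h; overtime 10 h 29 min = 629 min at $51.75/h.
Pay = (2400 × $34.50 + 629 × $51.75) ÷ 60 = $1922.51.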